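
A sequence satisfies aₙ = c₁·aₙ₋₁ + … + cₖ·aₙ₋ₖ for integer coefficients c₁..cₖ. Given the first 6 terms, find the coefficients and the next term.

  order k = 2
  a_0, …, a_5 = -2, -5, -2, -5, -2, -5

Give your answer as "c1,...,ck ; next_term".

0,1 ; -2

  a_2 = 0·-5 + 1·-2 = -2
  a_3 = 0·-2 + 1·-5 = -5
  a_4 = 0·-5 + 1·-2 = -2
  a_5 = 0·-2 + 1·-5 = -5
  a_6 = 0·-5 + 1·-2 = -2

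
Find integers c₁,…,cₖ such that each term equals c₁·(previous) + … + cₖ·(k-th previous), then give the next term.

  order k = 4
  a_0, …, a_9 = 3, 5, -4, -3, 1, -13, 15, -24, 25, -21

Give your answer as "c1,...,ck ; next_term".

  a_4 = -1·-3 + 1·-4 + 1·5 + -1·3 = 1
  a_5 = -1·1 + 1·-3 + 1·-4 + -1·5 = -13
  a_6 = -1·-13 + 1·1 + 1·-3 + -1·-4 = 15
  a_7 = -1·15 + 1·-13 + 1·1 + -1·-3 = -24
  a_8 = -1·-24 + 1·15 + 1·-13 + -1·1 = 25
  a_9 = -1·25 + 1·-24 + 1·15 + -1·-13 = -21
  a_10 = -1·-21 + 1·25 + 1·-24 + -1·15 = 7

-1,1,1,-1 ; 7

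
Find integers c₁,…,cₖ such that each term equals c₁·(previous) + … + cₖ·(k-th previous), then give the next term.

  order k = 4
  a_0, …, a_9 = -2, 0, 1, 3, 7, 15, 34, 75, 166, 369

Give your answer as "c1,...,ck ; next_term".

1,2,2,-1 ; 817

  a_4 = 1·3 + 2·1 + 2·0 + -1·-2 = 7
  a_5 = 1·7 + 2·3 + 2·1 + -1·0 = 15
  a_6 = 1·15 + 2·7 + 2·3 + -1·1 = 34
  a_7 = 1·34 + 2·15 + 2·7 + -1·3 = 75
  a_8 = 1·75 + 2·34 + 2·15 + -1·7 = 166
  a_9 = 1·166 + 2·75 + 2·34 + -1·15 = 369
  a_10 = 1·369 + 2·166 + 2·75 + -1·34 = 817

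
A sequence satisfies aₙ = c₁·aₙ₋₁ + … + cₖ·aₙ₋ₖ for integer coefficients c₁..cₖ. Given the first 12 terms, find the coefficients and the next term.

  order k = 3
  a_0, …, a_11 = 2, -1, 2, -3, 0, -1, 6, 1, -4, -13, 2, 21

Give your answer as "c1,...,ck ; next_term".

0,-1,-2 ; 24

  a_3 = 0·2 + -1·-1 + -2·2 = -3
  a_4 = 0·-3 + -1·2 + -2·-1 = 0
  a_5 = 0·0 + -1·-3 + -2·2 = -1
  a_6 = 0·-1 + -1·0 + -2·-3 = 6
  a_7 = 0·6 + -1·-1 + -2·0 = 1
  a_8 = 0·1 + -1·6 + -2·-1 = -4
  a_9 = 0·-4 + -1·1 + -2·6 = -13
  a_10 = 0·-13 + -1·-4 + -2·1 = 2
  a_11 = 0·2 + -1·-13 + -2·-4 = 21
  a_12 = 0·21 + -1·2 + -2·-13 = 24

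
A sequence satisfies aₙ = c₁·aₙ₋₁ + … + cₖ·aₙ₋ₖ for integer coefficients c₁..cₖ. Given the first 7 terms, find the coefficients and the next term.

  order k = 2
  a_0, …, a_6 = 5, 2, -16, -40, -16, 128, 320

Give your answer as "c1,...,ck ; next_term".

  a_2 = 2·2 + -4·5 = -16
  a_3 = 2·-16 + -4·2 = -40
  a_4 = 2·-40 + -4·-16 = -16
  a_5 = 2·-16 + -4·-40 = 128
  a_6 = 2·128 + -4·-16 = 320
  a_7 = 2·320 + -4·128 = 128

2,-4 ; 128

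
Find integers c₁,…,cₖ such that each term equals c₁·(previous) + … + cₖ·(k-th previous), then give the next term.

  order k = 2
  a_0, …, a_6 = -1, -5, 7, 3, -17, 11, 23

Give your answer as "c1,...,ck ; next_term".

  a_2 = -1·-5 + -2·-1 = 7
  a_3 = -1·7 + -2·-5 = 3
  a_4 = -1·3 + -2·7 = -17
  a_5 = -1·-17 + -2·3 = 11
  a_6 = -1·11 + -2·-17 = 23
  a_7 = -1·23 + -2·11 = -45

-1,-2 ; -45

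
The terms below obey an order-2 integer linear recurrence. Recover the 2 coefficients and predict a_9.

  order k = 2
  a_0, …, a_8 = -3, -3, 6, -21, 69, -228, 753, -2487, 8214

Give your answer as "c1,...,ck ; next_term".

  a_2 = -3·-3 + 1·-3 = 6
  a_3 = -3·6 + 1·-3 = -21
  a_4 = -3·-21 + 1·6 = 69
  a_5 = -3·69 + 1·-21 = -228
  a_6 = -3·-228 + 1·69 = 753
  a_7 = -3·753 + 1·-228 = -2487
  a_8 = -3·-2487 + 1·753 = 8214
  a_9 = -3·8214 + 1·-2487 = -27129

-3,1 ; -27129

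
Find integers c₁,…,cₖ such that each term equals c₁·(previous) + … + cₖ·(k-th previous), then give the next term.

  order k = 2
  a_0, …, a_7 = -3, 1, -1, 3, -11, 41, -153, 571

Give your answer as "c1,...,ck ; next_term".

  a_2 = -4·1 + -1·-3 = -1
  a_3 = -4·-1 + -1·1 = 3
  a_4 = -4·3 + -1·-1 = -11
  a_5 = -4·-11 + -1·3 = 41
  a_6 = -4·41 + -1·-11 = -153
  a_7 = -4·-153 + -1·41 = 571
  a_8 = -4·571 + -1·-153 = -2131

-4,-1 ; -2131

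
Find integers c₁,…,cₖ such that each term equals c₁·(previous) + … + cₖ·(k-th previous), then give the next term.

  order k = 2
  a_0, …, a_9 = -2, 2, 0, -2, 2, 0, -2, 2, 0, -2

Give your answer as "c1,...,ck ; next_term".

  a_2 = -1·2 + -1·-2 = 0
  a_3 = -1·0 + -1·2 = -2
  a_4 = -1·-2 + -1·0 = 2
  a_5 = -1·2 + -1·-2 = 0
  a_6 = -1·0 + -1·2 = -2
  a_7 = -1·-2 + -1·0 = 2
  a_8 = -1·2 + -1·-2 = 0
  a_9 = -1·0 + -1·2 = -2
  a_10 = -1·-2 + -1·0 = 2

-1,-1 ; 2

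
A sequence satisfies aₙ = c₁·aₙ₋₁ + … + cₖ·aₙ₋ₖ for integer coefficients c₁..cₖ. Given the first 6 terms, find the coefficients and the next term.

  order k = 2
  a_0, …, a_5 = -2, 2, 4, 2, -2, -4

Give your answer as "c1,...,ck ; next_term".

  a_2 = 1·2 + -1·-2 = 4
  a_3 = 1·4 + -1·2 = 2
  a_4 = 1·2 + -1·4 = -2
  a_5 = 1·-2 + -1·2 = -4
  a_6 = 1·-4 + -1·-2 = -2

1,-1 ; -2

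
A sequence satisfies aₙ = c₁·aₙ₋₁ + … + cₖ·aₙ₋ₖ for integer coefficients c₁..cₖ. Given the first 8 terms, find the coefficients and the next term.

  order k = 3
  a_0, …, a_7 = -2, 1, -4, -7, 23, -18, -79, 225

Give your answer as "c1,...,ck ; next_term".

  a_3 = -1·-4 + -3·1 + 4·-2 = -7
  a_4 = -1·-7 + -3·-4 + 4·1 = 23
  a_5 = -1·23 + -3·-7 + 4·-4 = -18
  a_6 = -1·-18 + -3·23 + 4·-7 = -79
  a_7 = -1·-79 + -3·-18 + 4·23 = 225
  a_8 = -1·225 + -3·-79 + 4·-18 = -60

-1,-3,4 ; -60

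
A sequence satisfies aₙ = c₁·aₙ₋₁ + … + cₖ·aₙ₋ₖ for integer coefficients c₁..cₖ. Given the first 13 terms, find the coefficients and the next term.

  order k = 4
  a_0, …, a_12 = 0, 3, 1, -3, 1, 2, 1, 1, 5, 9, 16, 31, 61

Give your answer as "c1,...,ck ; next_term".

1,1,1,1 ; 117

  a_4 = 1·-3 + 1·1 + 1·3 + 1·0 = 1
  a_5 = 1·1 + 1·-3 + 1·1 + 1·3 = 2
  a_6 = 1·2 + 1·1 + 1·-3 + 1·1 = 1
  a_7 = 1·1 + 1·2 + 1·1 + 1·-3 = 1
  a_8 = 1·1 + 1·1 + 1·2 + 1·1 = 5
  a_9 = 1·5 + 1·1 + 1·1 + 1·2 = 9
  a_10 = 1·9 + 1·5 + 1·1 + 1·1 = 16
  a_11 = 1·16 + 1·9 + 1·5 + 1·1 = 31
  a_12 = 1·31 + 1·16 + 1·9 + 1·5 = 61
  a_13 = 1·61 + 1·31 + 1·16 + 1·9 = 117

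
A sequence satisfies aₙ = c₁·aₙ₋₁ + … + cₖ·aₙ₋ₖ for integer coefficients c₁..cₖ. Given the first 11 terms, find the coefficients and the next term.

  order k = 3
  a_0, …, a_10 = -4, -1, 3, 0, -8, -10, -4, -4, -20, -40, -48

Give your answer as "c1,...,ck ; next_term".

2,-2,2 ; -56

  a_3 = 2·3 + -2·-1 + 2·-4 = 0
  a_4 = 2·0 + -2·3 + 2·-1 = -8
  a_5 = 2·-8 + -2·0 + 2·3 = -10
  a_6 = 2·-10 + -2·-8 + 2·0 = -4
  a_7 = 2·-4 + -2·-10 + 2·-8 = -4
  a_8 = 2·-4 + -2·-4 + 2·-10 = -20
  a_9 = 2·-20 + -2·-4 + 2·-4 = -40
  a_10 = 2·-40 + -2·-20 + 2·-4 = -48
  a_11 = 2·-48 + -2·-40 + 2·-20 = -56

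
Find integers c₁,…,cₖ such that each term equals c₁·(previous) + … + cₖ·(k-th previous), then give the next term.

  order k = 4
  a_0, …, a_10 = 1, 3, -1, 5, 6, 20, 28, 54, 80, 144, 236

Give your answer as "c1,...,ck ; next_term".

2,0,-2,2 ; 420

  a_4 = 2·5 + 0·-1 + -2·3 + 2·1 = 6
  a_5 = 2·6 + 0·5 + -2·-1 + 2·3 = 20
  a_6 = 2·20 + 0·6 + -2·5 + 2·-1 = 28
  a_7 = 2·28 + 0·20 + -2·6 + 2·5 = 54
  a_8 = 2·54 + 0·28 + -2·20 + 2·6 = 80
  a_9 = 2·80 + 0·54 + -2·28 + 2·20 = 144
  a_10 = 2·144 + 0·80 + -2·54 + 2·28 = 236
  a_11 = 2·236 + 0·144 + -2·80 + 2·54 = 420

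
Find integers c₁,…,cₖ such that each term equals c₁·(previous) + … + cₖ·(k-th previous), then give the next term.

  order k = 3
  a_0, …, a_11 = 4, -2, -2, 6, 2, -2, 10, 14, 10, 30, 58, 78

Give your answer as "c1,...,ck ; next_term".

1,0,2 ; 138

  a_3 = 1·-2 + 0·-2 + 2·4 = 6
  a_4 = 1·6 + 0·-2 + 2·-2 = 2
  a_5 = 1·2 + 0·6 + 2·-2 = -2
  a_6 = 1·-2 + 0·2 + 2·6 = 10
  a_7 = 1·10 + 0·-2 + 2·2 = 14
  a_8 = 1·14 + 0·10 + 2·-2 = 10
  a_9 = 1·10 + 0·14 + 2·10 = 30
  a_10 = 1·30 + 0·10 + 2·14 = 58
  a_11 = 1·58 + 0·30 + 2·10 = 78
  a_12 = 1·78 + 0·58 + 2·30 = 138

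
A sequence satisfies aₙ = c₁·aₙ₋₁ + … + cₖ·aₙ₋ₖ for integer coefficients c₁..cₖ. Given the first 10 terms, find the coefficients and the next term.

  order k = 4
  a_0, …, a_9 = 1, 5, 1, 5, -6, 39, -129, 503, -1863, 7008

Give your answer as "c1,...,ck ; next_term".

-3,3,1,1 ; -26239

  a_4 = -3·5 + 3·1 + 1·5 + 1·1 = -6
  a_5 = -3·-6 + 3·5 + 1·1 + 1·5 = 39
  a_6 = -3·39 + 3·-6 + 1·5 + 1·1 = -129
  a_7 = -3·-129 + 3·39 + 1·-6 + 1·5 = 503
  a_8 = -3·503 + 3·-129 + 1·39 + 1·-6 = -1863
  a_9 = -3·-1863 + 3·503 + 1·-129 + 1·39 = 7008
  a_10 = -3·7008 + 3·-1863 + 1·503 + 1·-129 = -26239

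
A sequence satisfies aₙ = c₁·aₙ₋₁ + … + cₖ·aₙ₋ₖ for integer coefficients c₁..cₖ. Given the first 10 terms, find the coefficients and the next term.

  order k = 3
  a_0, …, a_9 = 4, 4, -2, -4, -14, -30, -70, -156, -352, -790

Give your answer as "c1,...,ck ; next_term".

2,1,-1 ; -1776

  a_3 = 2·-2 + 1·4 + -1·4 = -4
  a_4 = 2·-4 + 1·-2 + -1·4 = -14
  a_5 = 2·-14 + 1·-4 + -1·-2 = -30
  a_6 = 2·-30 + 1·-14 + -1·-4 = -70
  a_7 = 2·-70 + 1·-30 + -1·-14 = -156
  a_8 = 2·-156 + 1·-70 + -1·-30 = -352
  a_9 = 2·-352 + 1·-156 + -1·-70 = -790
  a_10 = 2·-790 + 1·-352 + -1·-156 = -1776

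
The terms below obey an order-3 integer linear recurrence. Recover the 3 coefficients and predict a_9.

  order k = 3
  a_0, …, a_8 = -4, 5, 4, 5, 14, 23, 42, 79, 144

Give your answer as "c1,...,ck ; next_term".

1,1,1 ; 265

  a_3 = 1·4 + 1·5 + 1·-4 = 5
  a_4 = 1·5 + 1·4 + 1·5 = 14
  a_5 = 1·14 + 1·5 + 1·4 = 23
  a_6 = 1·23 + 1·14 + 1·5 = 42
  a_7 = 1·42 + 1·23 + 1·14 = 79
  a_8 = 1·79 + 1·42 + 1·23 = 144
  a_9 = 1·144 + 1·79 + 1·42 = 265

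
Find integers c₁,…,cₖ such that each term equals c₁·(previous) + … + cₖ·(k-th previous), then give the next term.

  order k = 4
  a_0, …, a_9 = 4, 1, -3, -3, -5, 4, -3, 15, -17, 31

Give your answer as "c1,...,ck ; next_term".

-1,1,-1,-1 ; -60

  a_4 = -1·-3 + 1·-3 + -1·1 + -1·4 = -5
  a_5 = -1·-5 + 1·-3 + -1·-3 + -1·1 = 4
  a_6 = -1·4 + 1·-5 + -1·-3 + -1·-3 = -3
  a_7 = -1·-3 + 1·4 + -1·-5 + -1·-3 = 15
  a_8 = -1·15 + 1·-3 + -1·4 + -1·-5 = -17
  a_9 = -1·-17 + 1·15 + -1·-3 + -1·4 = 31
  a_10 = -1·31 + 1·-17 + -1·15 + -1·-3 = -60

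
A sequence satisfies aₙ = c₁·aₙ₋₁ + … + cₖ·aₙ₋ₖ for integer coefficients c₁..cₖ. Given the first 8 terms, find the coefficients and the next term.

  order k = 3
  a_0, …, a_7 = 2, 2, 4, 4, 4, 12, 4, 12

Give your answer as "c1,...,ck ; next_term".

  a_3 = -1·4 + 0·2 + 4·2 = 4
  a_4 = -1·4 + 0·4 + 4·2 = 4
  a_5 = -1·4 + 0·4 + 4·4 = 12
  a_6 = -1·12 + 0·4 + 4·4 = 4
  a_7 = -1·4 + 0·12 + 4·4 = 12
  a_8 = -1·12 + 0·4 + 4·12 = 36

-1,0,4 ; 36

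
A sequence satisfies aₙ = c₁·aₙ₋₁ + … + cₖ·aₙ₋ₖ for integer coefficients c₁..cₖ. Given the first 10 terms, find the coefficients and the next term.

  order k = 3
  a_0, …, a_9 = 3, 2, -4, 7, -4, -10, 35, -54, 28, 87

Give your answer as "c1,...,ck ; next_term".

-2,-2,1 ; -284

  a_3 = -2·-4 + -2·2 + 1·3 = 7
  a_4 = -2·7 + -2·-4 + 1·2 = -4
  a_5 = -2·-4 + -2·7 + 1·-4 = -10
  a_6 = -2·-10 + -2·-4 + 1·7 = 35
  a_7 = -2·35 + -2·-10 + 1·-4 = -54
  a_8 = -2·-54 + -2·35 + 1·-10 = 28
  a_9 = -2·28 + -2·-54 + 1·35 = 87
  a_10 = -2·87 + -2·28 + 1·-54 = -284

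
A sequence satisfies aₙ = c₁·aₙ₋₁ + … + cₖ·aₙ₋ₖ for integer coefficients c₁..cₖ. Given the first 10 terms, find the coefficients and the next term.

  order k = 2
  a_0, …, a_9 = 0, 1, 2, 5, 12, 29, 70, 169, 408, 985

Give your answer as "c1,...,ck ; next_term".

  a_2 = 2·1 + 1·0 = 2
  a_3 = 2·2 + 1·1 = 5
  a_4 = 2·5 + 1·2 = 12
  a_5 = 2·12 + 1·5 = 29
  a_6 = 2·29 + 1·12 = 70
  a_7 = 2·70 + 1·29 = 169
  a_8 = 2·169 + 1·70 = 408
  a_9 = 2·408 + 1·169 = 985
  a_10 = 2·985 + 1·408 = 2378

2,1 ; 2378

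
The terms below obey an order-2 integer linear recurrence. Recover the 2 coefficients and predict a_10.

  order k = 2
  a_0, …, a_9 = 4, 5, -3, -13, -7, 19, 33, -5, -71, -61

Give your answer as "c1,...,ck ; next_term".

1,-2 ; 81

  a_2 = 1·5 + -2·4 = -3
  a_3 = 1·-3 + -2·5 = -13
  a_4 = 1·-13 + -2·-3 = -7
  a_5 = 1·-7 + -2·-13 = 19
  a_6 = 1·19 + -2·-7 = 33
  a_7 = 1·33 + -2·19 = -5
  a_8 = 1·-5 + -2·33 = -71
  a_9 = 1·-71 + -2·-5 = -61
  a_10 = 1·-61 + -2·-71 = 81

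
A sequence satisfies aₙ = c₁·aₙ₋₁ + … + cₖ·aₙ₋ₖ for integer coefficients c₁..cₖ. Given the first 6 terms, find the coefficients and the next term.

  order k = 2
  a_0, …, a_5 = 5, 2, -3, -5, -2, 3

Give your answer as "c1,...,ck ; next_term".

1,-1 ; 5

  a_2 = 1·2 + -1·5 = -3
  a_3 = 1·-3 + -1·2 = -5
  a_4 = 1·-5 + -1·-3 = -2
  a_5 = 1·-2 + -1·-5 = 3
  a_6 = 1·3 + -1·-2 = 5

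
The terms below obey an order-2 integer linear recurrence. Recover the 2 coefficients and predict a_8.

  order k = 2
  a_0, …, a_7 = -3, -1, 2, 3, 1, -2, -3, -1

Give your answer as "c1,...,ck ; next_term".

  a_2 = 1·-1 + -1·-3 = 2
  a_3 = 1·2 + -1·-1 = 3
  a_4 = 1·3 + -1·2 = 1
  a_5 = 1·1 + -1·3 = -2
  a_6 = 1·-2 + -1·1 = -3
  a_7 = 1·-3 + -1·-2 = -1
  a_8 = 1·-1 + -1·-3 = 2

1,-1 ; 2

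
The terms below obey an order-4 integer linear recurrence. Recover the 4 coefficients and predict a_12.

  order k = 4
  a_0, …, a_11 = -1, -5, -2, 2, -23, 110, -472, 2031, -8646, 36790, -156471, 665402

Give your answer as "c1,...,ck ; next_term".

-4,2,3,-4 ; -2829596

  a_4 = -4·2 + 2·-2 + 3·-5 + -4·-1 = -23
  a_5 = -4·-23 + 2·2 + 3·-2 + -4·-5 = 110
  a_6 = -4·110 + 2·-23 + 3·2 + -4·-2 = -472
  a_7 = -4·-472 + 2·110 + 3·-23 + -4·2 = 2031
  a_8 = -4·2031 + 2·-472 + 3·110 + -4·-23 = -8646
  a_9 = -4·-8646 + 2·2031 + 3·-472 + -4·110 = 36790
  a_10 = -4·36790 + 2·-8646 + 3·2031 + -4·-472 = -156471
  a_11 = -4·-156471 + 2·36790 + 3·-8646 + -4·2031 = 665402
  a_12 = -4·665402 + 2·-156471 + 3·36790 + -4·-8646 = -2829596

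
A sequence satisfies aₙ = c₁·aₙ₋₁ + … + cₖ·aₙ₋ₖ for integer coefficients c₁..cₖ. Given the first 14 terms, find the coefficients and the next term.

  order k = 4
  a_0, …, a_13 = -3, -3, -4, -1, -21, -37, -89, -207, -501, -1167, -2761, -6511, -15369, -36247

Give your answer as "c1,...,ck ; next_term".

  a_4 = 1·-1 + 2·-4 + 2·-3 + 2·-3 = -21
  a_5 = 1·-21 + 2·-1 + 2·-4 + 2·-3 = -37
  a_6 = 1·-37 + 2·-21 + 2·-1 + 2·-4 = -89
  a_7 = 1·-89 + 2·-37 + 2·-21 + 2·-1 = -207
  a_8 = 1·-207 + 2·-89 + 2·-37 + 2·-21 = -501
  a_9 = 1·-501 + 2·-207 + 2·-89 + 2·-37 = -1167
  a_10 = 1·-1167 + 2·-501 + 2·-207 + 2·-89 = -2761
  a_11 = 1·-2761 + 2·-1167 + 2·-501 + 2·-207 = -6511
  a_12 = 1·-6511 + 2·-2761 + 2·-1167 + 2·-501 = -15369
  a_13 = 1·-15369 + 2·-6511 + 2·-2761 + 2·-1167 = -36247
  a_14 = 1·-36247 + 2·-15369 + 2·-6511 + 2·-2761 = -85529

1,2,2,2 ; -85529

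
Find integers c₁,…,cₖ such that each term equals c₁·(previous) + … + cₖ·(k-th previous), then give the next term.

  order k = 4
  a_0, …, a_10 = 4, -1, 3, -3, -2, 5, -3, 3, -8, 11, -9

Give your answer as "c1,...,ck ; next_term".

  a_4 = -2·-3 + -2·3 + -2·-1 + -1·4 = -2
  a_5 = -2·-2 + -2·-3 + -2·3 + -1·-1 = 5
  a_6 = -2·5 + -2·-2 + -2·-3 + -1·3 = -3
  a_7 = -2·-3 + -2·5 + -2·-2 + -1·-3 = 3
  a_8 = -2·3 + -2·-3 + -2·5 + -1·-2 = -8
  a_9 = -2·-8 + -2·3 + -2·-3 + -1·5 = 11
  a_10 = -2·11 + -2·-8 + -2·3 + -1·-3 = -9
  a_11 = -2·-9 + -2·11 + -2·-8 + -1·3 = 9

-2,-2,-2,-1 ; 9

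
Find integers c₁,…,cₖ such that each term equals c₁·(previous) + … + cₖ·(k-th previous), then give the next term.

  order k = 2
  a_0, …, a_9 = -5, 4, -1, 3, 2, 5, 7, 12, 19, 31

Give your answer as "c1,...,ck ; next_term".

  a_2 = 1·4 + 1·-5 = -1
  a_3 = 1·-1 + 1·4 = 3
  a_4 = 1·3 + 1·-1 = 2
  a_5 = 1·2 + 1·3 = 5
  a_6 = 1·5 + 1·2 = 7
  a_7 = 1·7 + 1·5 = 12
  a_8 = 1·12 + 1·7 = 19
  a_9 = 1·19 + 1·12 = 31
  a_10 = 1·31 + 1·19 = 50

1,1 ; 50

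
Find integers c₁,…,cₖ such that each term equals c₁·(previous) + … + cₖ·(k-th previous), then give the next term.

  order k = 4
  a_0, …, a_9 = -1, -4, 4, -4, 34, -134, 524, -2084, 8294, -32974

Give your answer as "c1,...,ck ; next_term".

  a_4 = -3·-4 + 3·4 + -3·-4 + 2·-1 = 34
  a_5 = -3·34 + 3·-4 + -3·4 + 2·-4 = -134
  a_6 = -3·-134 + 3·34 + -3·-4 + 2·4 = 524
  a_7 = -3·524 + 3·-134 + -3·34 + 2·-4 = -2084
  a_8 = -3·-2084 + 3·524 + -3·-134 + 2·34 = 8294
  a_9 = -3·8294 + 3·-2084 + -3·524 + 2·-134 = -32974
  a_10 = -3·-32974 + 3·8294 + -3·-2084 + 2·524 = 131104

-3,3,-3,2 ; 131104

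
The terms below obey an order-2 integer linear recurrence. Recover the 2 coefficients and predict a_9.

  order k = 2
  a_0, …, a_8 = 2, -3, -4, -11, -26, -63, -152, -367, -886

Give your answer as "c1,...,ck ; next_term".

2,1 ; -2139

  a_2 = 2·-3 + 1·2 = -4
  a_3 = 2·-4 + 1·-3 = -11
  a_4 = 2·-11 + 1·-4 = -26
  a_5 = 2·-26 + 1·-11 = -63
  a_6 = 2·-63 + 1·-26 = -152
  a_7 = 2·-152 + 1·-63 = -367
  a_8 = 2·-367 + 1·-152 = -886
  a_9 = 2·-886 + 1·-367 = -2139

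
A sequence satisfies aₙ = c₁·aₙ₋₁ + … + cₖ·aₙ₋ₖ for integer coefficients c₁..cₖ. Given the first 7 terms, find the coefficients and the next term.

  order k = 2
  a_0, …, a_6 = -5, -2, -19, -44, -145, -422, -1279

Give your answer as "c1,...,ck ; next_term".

2,3 ; -3824

  a_2 = 2·-2 + 3·-5 = -19
  a_3 = 2·-19 + 3·-2 = -44
  a_4 = 2·-44 + 3·-19 = -145
  a_5 = 2·-145 + 3·-44 = -422
  a_6 = 2·-422 + 3·-145 = -1279
  a_7 = 2·-1279 + 3·-422 = -3824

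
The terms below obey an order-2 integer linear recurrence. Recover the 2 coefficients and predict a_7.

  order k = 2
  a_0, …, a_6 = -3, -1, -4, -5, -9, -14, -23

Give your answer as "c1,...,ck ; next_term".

  a_2 = 1·-1 + 1·-3 = -4
  a_3 = 1·-4 + 1·-1 = -5
  a_4 = 1·-5 + 1·-4 = -9
  a_5 = 1·-9 + 1·-5 = -14
  a_6 = 1·-14 + 1·-9 = -23
  a_7 = 1·-23 + 1·-14 = -37

1,1 ; -37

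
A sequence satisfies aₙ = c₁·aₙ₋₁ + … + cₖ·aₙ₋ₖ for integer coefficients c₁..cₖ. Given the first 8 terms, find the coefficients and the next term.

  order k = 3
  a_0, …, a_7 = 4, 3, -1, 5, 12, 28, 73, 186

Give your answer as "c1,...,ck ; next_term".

2,1,1 ; 473

  a_3 = 2·-1 + 1·3 + 1·4 = 5
  a_4 = 2·5 + 1·-1 + 1·3 = 12
  a_5 = 2·12 + 1·5 + 1·-1 = 28
  a_6 = 2·28 + 1·12 + 1·5 = 73
  a_7 = 2·73 + 1·28 + 1·12 = 186
  a_8 = 2·186 + 1·73 + 1·28 = 473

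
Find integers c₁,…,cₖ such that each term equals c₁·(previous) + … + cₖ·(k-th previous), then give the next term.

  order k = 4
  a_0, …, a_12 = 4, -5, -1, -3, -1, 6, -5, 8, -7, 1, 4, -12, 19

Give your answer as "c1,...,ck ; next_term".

-1,0,0,-1 ; -20

  a_4 = -1·-3 + 0·-1 + 0·-5 + -1·4 = -1
  a_5 = -1·-1 + 0·-3 + 0·-1 + -1·-5 = 6
  a_6 = -1·6 + 0·-1 + 0·-3 + -1·-1 = -5
  a_7 = -1·-5 + 0·6 + 0·-1 + -1·-3 = 8
  a_8 = -1·8 + 0·-5 + 0·6 + -1·-1 = -7
  a_9 = -1·-7 + 0·8 + 0·-5 + -1·6 = 1
  a_10 = -1·1 + 0·-7 + 0·8 + -1·-5 = 4
  a_11 = -1·4 + 0·1 + 0·-7 + -1·8 = -12
  a_12 = -1·-12 + 0·4 + 0·1 + -1·-7 = 19
  a_13 = -1·19 + 0·-12 + 0·4 + -1·1 = -20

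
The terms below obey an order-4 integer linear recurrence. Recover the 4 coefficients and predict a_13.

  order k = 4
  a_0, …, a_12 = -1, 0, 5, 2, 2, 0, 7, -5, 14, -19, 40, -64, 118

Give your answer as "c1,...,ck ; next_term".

-1,1,0,1 ; -201

  a_4 = -1·2 + 1·5 + 0·0 + 1·-1 = 2
  a_5 = -1·2 + 1·2 + 0·5 + 1·0 = 0
  a_6 = -1·0 + 1·2 + 0·2 + 1·5 = 7
  a_7 = -1·7 + 1·0 + 0·2 + 1·2 = -5
  a_8 = -1·-5 + 1·7 + 0·0 + 1·2 = 14
  a_9 = -1·14 + 1·-5 + 0·7 + 1·0 = -19
  a_10 = -1·-19 + 1·14 + 0·-5 + 1·7 = 40
  a_11 = -1·40 + 1·-19 + 0·14 + 1·-5 = -64
  a_12 = -1·-64 + 1·40 + 0·-19 + 1·14 = 118
  a_13 = -1·118 + 1·-64 + 0·40 + 1·-19 = -201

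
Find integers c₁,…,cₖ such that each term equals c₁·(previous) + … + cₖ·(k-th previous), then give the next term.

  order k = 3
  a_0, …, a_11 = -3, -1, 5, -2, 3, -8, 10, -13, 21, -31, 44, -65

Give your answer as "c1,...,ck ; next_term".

  a_3 = -1·5 + 0·-1 + -1·-3 = -2
  a_4 = -1·-2 + 0·5 + -1·-1 = 3
  a_5 = -1·3 + 0·-2 + -1·5 = -8
  a_6 = -1·-8 + 0·3 + -1·-2 = 10
  a_7 = -1·10 + 0·-8 + -1·3 = -13
  a_8 = -1·-13 + 0·10 + -1·-8 = 21
  a_9 = -1·21 + 0·-13 + -1·10 = -31
  a_10 = -1·-31 + 0·21 + -1·-13 = 44
  a_11 = -1·44 + 0·-31 + -1·21 = -65
  a_12 = -1·-65 + 0·44 + -1·-31 = 96

-1,0,-1 ; 96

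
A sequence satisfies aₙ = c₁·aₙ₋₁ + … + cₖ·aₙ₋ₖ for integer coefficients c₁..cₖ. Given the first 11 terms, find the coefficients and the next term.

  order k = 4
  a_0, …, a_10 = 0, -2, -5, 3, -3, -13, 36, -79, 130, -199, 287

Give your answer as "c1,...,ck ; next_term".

-3,-2,2,3 ; -440

  a_4 = -3·3 + -2·-5 + 2·-2 + 3·0 = -3
  a_5 = -3·-3 + -2·3 + 2·-5 + 3·-2 = -13
  a_6 = -3·-13 + -2·-3 + 2·3 + 3·-5 = 36
  a_7 = -3·36 + -2·-13 + 2·-3 + 3·3 = -79
  a_8 = -3·-79 + -2·36 + 2·-13 + 3·-3 = 130
  a_9 = -3·130 + -2·-79 + 2·36 + 3·-13 = -199
  a_10 = -3·-199 + -2·130 + 2·-79 + 3·36 = 287
  a_11 = -3·287 + -2·-199 + 2·130 + 3·-79 = -440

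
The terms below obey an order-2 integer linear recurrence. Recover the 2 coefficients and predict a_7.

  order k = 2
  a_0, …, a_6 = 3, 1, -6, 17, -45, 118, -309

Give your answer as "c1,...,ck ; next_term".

-3,-1 ; 809

  a_2 = -3·1 + -1·3 = -6
  a_3 = -3·-6 + -1·1 = 17
  a_4 = -3·17 + -1·-6 = -45
  a_5 = -3·-45 + -1·17 = 118
  a_6 = -3·118 + -1·-45 = -309
  a_7 = -3·-309 + -1·118 = 809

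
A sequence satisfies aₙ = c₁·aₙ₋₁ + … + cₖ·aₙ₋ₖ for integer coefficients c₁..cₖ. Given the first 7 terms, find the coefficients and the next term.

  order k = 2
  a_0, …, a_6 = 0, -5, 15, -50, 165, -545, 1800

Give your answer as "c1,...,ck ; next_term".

  a_2 = -3·-5 + 1·0 = 15
  a_3 = -3·15 + 1·-5 = -50
  a_4 = -3·-50 + 1·15 = 165
  a_5 = -3·165 + 1·-50 = -545
  a_6 = -3·-545 + 1·165 = 1800
  a_7 = -3·1800 + 1·-545 = -5945

-3,1 ; -5945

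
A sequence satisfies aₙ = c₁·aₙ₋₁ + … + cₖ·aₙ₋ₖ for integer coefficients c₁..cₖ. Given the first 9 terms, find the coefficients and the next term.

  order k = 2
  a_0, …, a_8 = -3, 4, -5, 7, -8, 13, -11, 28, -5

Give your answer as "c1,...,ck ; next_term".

1,3 ; 79

  a_2 = 1·4 + 3·-3 = -5
  a_3 = 1·-5 + 3·4 = 7
  a_4 = 1·7 + 3·-5 = -8
  a_5 = 1·-8 + 3·7 = 13
  a_6 = 1·13 + 3·-8 = -11
  a_7 = 1·-11 + 3·13 = 28
  a_8 = 1·28 + 3·-11 = -5
  a_9 = 1·-5 + 3·28 = 79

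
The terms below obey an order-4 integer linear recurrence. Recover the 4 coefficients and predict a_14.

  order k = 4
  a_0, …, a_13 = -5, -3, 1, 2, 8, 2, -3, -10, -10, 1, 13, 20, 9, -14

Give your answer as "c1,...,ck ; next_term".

0,0,-1,-1 ; -33

  a_4 = 0·2 + 0·1 + -1·-3 + -1·-5 = 8
  a_5 = 0·8 + 0·2 + -1·1 + -1·-3 = 2
  a_6 = 0·2 + 0·8 + -1·2 + -1·1 = -3
  a_7 = 0·-3 + 0·2 + -1·8 + -1·2 = -10
  a_8 = 0·-10 + 0·-3 + -1·2 + -1·8 = -10
  a_9 = 0·-10 + 0·-10 + -1·-3 + -1·2 = 1
  a_10 = 0·1 + 0·-10 + -1·-10 + -1·-3 = 13
  a_11 = 0·13 + 0·1 + -1·-10 + -1·-10 = 20
  a_12 = 0·20 + 0·13 + -1·1 + -1·-10 = 9
  a_13 = 0·9 + 0·20 + -1·13 + -1·1 = -14
  a_14 = 0·-14 + 0·9 + -1·20 + -1·13 = -33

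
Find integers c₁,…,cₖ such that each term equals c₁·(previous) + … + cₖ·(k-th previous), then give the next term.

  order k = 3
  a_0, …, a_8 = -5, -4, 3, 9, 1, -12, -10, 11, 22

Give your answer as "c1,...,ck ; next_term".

0,-1,-1 ; -1

  a_3 = 0·3 + -1·-4 + -1·-5 = 9
  a_4 = 0·9 + -1·3 + -1·-4 = 1
  a_5 = 0·1 + -1·9 + -1·3 = -12
  a_6 = 0·-12 + -1·1 + -1·9 = -10
  a_7 = 0·-10 + -1·-12 + -1·1 = 11
  a_8 = 0·11 + -1·-10 + -1·-12 = 22
  a_9 = 0·22 + -1·11 + -1·-10 = -1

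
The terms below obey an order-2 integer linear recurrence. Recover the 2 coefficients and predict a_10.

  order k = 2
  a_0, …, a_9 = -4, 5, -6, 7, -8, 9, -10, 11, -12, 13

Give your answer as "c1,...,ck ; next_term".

-2,-1 ; -14

  a_2 = -2·5 + -1·-4 = -6
  a_3 = -2·-6 + -1·5 = 7
  a_4 = -2·7 + -1·-6 = -8
  a_5 = -2·-8 + -1·7 = 9
  a_6 = -2·9 + -1·-8 = -10
  a_7 = -2·-10 + -1·9 = 11
  a_8 = -2·11 + -1·-10 = -12
  a_9 = -2·-12 + -1·11 = 13
  a_10 = -2·13 + -1·-12 = -14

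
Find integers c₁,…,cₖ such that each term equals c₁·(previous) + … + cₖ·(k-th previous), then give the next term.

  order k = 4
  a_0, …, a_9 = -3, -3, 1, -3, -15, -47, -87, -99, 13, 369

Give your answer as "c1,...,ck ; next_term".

3,-3,-2,3 ; 1005

  a_4 = 3·-3 + -3·1 + -2·-3 + 3·-3 = -15
  a_5 = 3·-15 + -3·-3 + -2·1 + 3·-3 = -47
  a_6 = 3·-47 + -3·-15 + -2·-3 + 3·1 = -87
  a_7 = 3·-87 + -3·-47 + -2·-15 + 3·-3 = -99
  a_8 = 3·-99 + -3·-87 + -2·-47 + 3·-15 = 13
  a_9 = 3·13 + -3·-99 + -2·-87 + 3·-47 = 369
  a_10 = 3·369 + -3·13 + -2·-99 + 3·-87 = 1005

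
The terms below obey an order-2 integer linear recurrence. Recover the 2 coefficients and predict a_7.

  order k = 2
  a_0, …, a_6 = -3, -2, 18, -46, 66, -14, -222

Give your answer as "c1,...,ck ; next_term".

-3,-4 ; 722

  a_2 = -3·-2 + -4·-3 = 18
  a_3 = -3·18 + -4·-2 = -46
  a_4 = -3·-46 + -4·18 = 66
  a_5 = -3·66 + -4·-46 = -14
  a_6 = -3·-14 + -4·66 = -222
  a_7 = -3·-222 + -4·-14 = 722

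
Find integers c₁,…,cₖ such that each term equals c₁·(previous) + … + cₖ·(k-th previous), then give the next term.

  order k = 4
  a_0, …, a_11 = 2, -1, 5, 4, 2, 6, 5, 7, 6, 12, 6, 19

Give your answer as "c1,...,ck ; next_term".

-1,1,1,1 ; 5

  a_4 = -1·4 + 1·5 + 1·-1 + 1·2 = 2
  a_5 = -1·2 + 1·4 + 1·5 + 1·-1 = 6
  a_6 = -1·6 + 1·2 + 1·4 + 1·5 = 5
  a_7 = -1·5 + 1·6 + 1·2 + 1·4 = 7
  a_8 = -1·7 + 1·5 + 1·6 + 1·2 = 6
  a_9 = -1·6 + 1·7 + 1·5 + 1·6 = 12
  a_10 = -1·12 + 1·6 + 1·7 + 1·5 = 6
  a_11 = -1·6 + 1·12 + 1·6 + 1·7 = 19
  a_12 = -1·19 + 1·6 + 1·12 + 1·6 = 5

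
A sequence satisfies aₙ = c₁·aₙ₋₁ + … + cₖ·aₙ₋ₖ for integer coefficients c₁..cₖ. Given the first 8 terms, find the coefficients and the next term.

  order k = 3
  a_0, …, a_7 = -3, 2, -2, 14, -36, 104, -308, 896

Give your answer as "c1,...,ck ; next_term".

-2,2,-2 ; -2616

  a_3 = -2·-2 + 2·2 + -2·-3 = 14
  a_4 = -2·14 + 2·-2 + -2·2 = -36
  a_5 = -2·-36 + 2·14 + -2·-2 = 104
  a_6 = -2·104 + 2·-36 + -2·14 = -308
  a_7 = -2·-308 + 2·104 + -2·-36 = 896
  a_8 = -2·896 + 2·-308 + -2·104 = -2616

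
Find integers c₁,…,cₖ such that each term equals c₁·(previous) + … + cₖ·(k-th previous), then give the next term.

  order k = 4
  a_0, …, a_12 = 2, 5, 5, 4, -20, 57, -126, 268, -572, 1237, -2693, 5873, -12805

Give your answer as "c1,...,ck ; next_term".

  a_4 = -3·4 + -2·5 + 0·5 + 1·2 = -20
  a_5 = -3·-20 + -2·4 + 0·5 + 1·5 = 57
  a_6 = -3·57 + -2·-20 + 0·4 + 1·5 = -126
  a_7 = -3·-126 + -2·57 + 0·-20 + 1·4 = 268
  a_8 = -3·268 + -2·-126 + 0·57 + 1·-20 = -572
  a_9 = -3·-572 + -2·268 + 0·-126 + 1·57 = 1237
  a_10 = -3·1237 + -2·-572 + 0·268 + 1·-126 = -2693
  a_11 = -3·-2693 + -2·1237 + 0·-572 + 1·268 = 5873
  a_12 = -3·5873 + -2·-2693 + 0·1237 + 1·-572 = -12805
  a_13 = -3·-12805 + -2·5873 + 0·-2693 + 1·1237 = 27906

-3,-2,0,1 ; 27906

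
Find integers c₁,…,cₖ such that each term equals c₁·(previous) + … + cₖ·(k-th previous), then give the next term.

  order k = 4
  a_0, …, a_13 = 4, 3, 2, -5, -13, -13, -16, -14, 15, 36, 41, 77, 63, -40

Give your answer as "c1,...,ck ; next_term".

1,-1,2,-3 ; -72

  a_4 = 1·-5 + -1·2 + 2·3 + -3·4 = -13
  a_5 = 1·-13 + -1·-5 + 2·2 + -3·3 = -13
  a_6 = 1·-13 + -1·-13 + 2·-5 + -3·2 = -16
  a_7 = 1·-16 + -1·-13 + 2·-13 + -3·-5 = -14
  a_8 = 1·-14 + -1·-16 + 2·-13 + -3·-13 = 15
  a_9 = 1·15 + -1·-14 + 2·-16 + -3·-13 = 36
  a_10 = 1·36 + -1·15 + 2·-14 + -3·-16 = 41
  a_11 = 1·41 + -1·36 + 2·15 + -3·-14 = 77
  a_12 = 1·77 + -1·41 + 2·36 + -3·15 = 63
  a_13 = 1·63 + -1·77 + 2·41 + -3·36 = -40
  a_14 = 1·-40 + -1·63 + 2·77 + -3·41 = -72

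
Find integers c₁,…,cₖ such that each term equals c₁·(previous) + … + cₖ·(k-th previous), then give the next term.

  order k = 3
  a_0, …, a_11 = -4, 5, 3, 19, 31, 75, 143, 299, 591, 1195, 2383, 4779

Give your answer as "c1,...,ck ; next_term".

2,1,-2 ; 9551

  a_3 = 2·3 + 1·5 + -2·-4 = 19
  a_4 = 2·19 + 1·3 + -2·5 = 31
  a_5 = 2·31 + 1·19 + -2·3 = 75
  a_6 = 2·75 + 1·31 + -2·19 = 143
  a_7 = 2·143 + 1·75 + -2·31 = 299
  a_8 = 2·299 + 1·143 + -2·75 = 591
  a_9 = 2·591 + 1·299 + -2·143 = 1195
  a_10 = 2·1195 + 1·591 + -2·299 = 2383
  a_11 = 2·2383 + 1·1195 + -2·591 = 4779
  a_12 = 2·4779 + 1·2383 + -2·1195 = 9551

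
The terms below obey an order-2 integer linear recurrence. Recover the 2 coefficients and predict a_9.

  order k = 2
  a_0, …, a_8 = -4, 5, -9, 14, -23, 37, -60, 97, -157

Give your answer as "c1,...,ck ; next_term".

-1,1 ; 254

  a_2 = -1·5 + 1·-4 = -9
  a_3 = -1·-9 + 1·5 = 14
  a_4 = -1·14 + 1·-9 = -23
  a_5 = -1·-23 + 1·14 = 37
  a_6 = -1·37 + 1·-23 = -60
  a_7 = -1·-60 + 1·37 = 97
  a_8 = -1·97 + 1·-60 = -157
  a_9 = -1·-157 + 1·97 = 254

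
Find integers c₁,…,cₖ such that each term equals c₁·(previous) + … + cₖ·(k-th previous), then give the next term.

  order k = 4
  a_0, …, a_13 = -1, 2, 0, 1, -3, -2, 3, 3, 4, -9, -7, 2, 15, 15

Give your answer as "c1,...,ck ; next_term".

  a_4 = -1·1 + -1·0 + -2·2 + -2·-1 = -3
  a_5 = -1·-3 + -1·1 + -2·0 + -2·2 = -2
  a_6 = -1·-2 + -1·-3 + -2·1 + -2·0 = 3
  a_7 = -1·3 + -1·-2 + -2·-3 + -2·1 = 3
  a_8 = -1·3 + -1·3 + -2·-2 + -2·-3 = 4
  a_9 = -1·4 + -1·3 + -2·3 + -2·-2 = -9
  a_10 = -1·-9 + -1·4 + -2·3 + -2·3 = -7
  a_11 = -1·-7 + -1·-9 + -2·4 + -2·3 = 2
  a_12 = -1·2 + -1·-7 + -2·-9 + -2·4 = 15
  a_13 = -1·15 + -1·2 + -2·-7 + -2·-9 = 15
  a_14 = -1·15 + -1·15 + -2·2 + -2·-7 = -20

-1,-1,-2,-2 ; -20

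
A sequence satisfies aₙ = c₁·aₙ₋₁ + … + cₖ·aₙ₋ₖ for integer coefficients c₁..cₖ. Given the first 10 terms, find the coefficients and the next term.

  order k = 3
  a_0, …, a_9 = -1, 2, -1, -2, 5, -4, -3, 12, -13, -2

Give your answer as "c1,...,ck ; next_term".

-1,-1,1 ; 27

  a_3 = -1·-1 + -1·2 + 1·-1 = -2
  a_4 = -1·-2 + -1·-1 + 1·2 = 5
  a_5 = -1·5 + -1·-2 + 1·-1 = -4
  a_6 = -1·-4 + -1·5 + 1·-2 = -3
  a_7 = -1·-3 + -1·-4 + 1·5 = 12
  a_8 = -1·12 + -1·-3 + 1·-4 = -13
  a_9 = -1·-13 + -1·12 + 1·-3 = -2
  a_10 = -1·-2 + -1·-13 + 1·12 = 27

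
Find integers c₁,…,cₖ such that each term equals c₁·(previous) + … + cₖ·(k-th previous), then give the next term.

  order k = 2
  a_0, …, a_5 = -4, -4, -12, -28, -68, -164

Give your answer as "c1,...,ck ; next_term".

2,1 ; -396

  a_2 = 2·-4 + 1·-4 = -12
  a_3 = 2·-12 + 1·-4 = -28
  a_4 = 2·-28 + 1·-12 = -68
  a_5 = 2·-68 + 1·-28 = -164
  a_6 = 2·-164 + 1·-68 = -396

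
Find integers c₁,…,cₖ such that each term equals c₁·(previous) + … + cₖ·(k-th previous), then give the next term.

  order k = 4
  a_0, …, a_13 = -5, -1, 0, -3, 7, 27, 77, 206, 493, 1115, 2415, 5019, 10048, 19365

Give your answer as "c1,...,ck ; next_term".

3,-1,-1,-3 ; 35783

  a_4 = 3·-3 + -1·0 + -1·-1 + -3·-5 = 7
  a_5 = 3·7 + -1·-3 + -1·0 + -3·-1 = 27
  a_6 = 3·27 + -1·7 + -1·-3 + -3·0 = 77
  a_7 = 3·77 + -1·27 + -1·7 + -3·-3 = 206
  a_8 = 3·206 + -1·77 + -1·27 + -3·7 = 493
  a_9 = 3·493 + -1·206 + -1·77 + -3·27 = 1115
  a_10 = 3·1115 + -1·493 + -1·206 + -3·77 = 2415
  a_11 = 3·2415 + -1·1115 + -1·493 + -3·206 = 5019
  a_12 = 3·5019 + -1·2415 + -1·1115 + -3·493 = 10048
  a_13 = 3·10048 + -1·5019 + -1·2415 + -3·1115 = 19365
  a_14 = 3·19365 + -1·10048 + -1·5019 + -3·2415 = 35783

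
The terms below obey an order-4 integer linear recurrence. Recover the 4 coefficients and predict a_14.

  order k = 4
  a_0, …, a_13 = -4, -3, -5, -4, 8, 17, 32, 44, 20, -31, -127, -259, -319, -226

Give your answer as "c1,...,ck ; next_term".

1,0,0,-3 ; 155

  a_4 = 1·-4 + 0·-5 + 0·-3 + -3·-4 = 8
  a_5 = 1·8 + 0·-4 + 0·-5 + -3·-3 = 17
  a_6 = 1·17 + 0·8 + 0·-4 + -3·-5 = 32
  a_7 = 1·32 + 0·17 + 0·8 + -3·-4 = 44
  a_8 = 1·44 + 0·32 + 0·17 + -3·8 = 20
  a_9 = 1·20 + 0·44 + 0·32 + -3·17 = -31
  a_10 = 1·-31 + 0·20 + 0·44 + -3·32 = -127
  a_11 = 1·-127 + 0·-31 + 0·20 + -3·44 = -259
  a_12 = 1·-259 + 0·-127 + 0·-31 + -3·20 = -319
  a_13 = 1·-319 + 0·-259 + 0·-127 + -3·-31 = -226
  a_14 = 1·-226 + 0·-319 + 0·-259 + -3·-127 = 155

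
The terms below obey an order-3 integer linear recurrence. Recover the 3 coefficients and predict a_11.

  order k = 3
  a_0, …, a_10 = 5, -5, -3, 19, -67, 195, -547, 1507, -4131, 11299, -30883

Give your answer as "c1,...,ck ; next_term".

  a_3 = -3·-3 + 0·-5 + 2·5 = 19
  a_4 = -3·19 + 0·-3 + 2·-5 = -67
  a_5 = -3·-67 + 0·19 + 2·-3 = 195
  a_6 = -3·195 + 0·-67 + 2·19 = -547
  a_7 = -3·-547 + 0·195 + 2·-67 = 1507
  a_8 = -3·1507 + 0·-547 + 2·195 = -4131
  a_9 = -3·-4131 + 0·1507 + 2·-547 = 11299
  a_10 = -3·11299 + 0·-4131 + 2·1507 = -30883
  a_11 = -3·-30883 + 0·11299 + 2·-4131 = 84387

-3,0,2 ; 84387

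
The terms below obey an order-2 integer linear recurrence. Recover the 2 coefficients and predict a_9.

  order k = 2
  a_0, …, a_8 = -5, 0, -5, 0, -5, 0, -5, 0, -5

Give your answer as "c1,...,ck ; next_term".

  a_2 = 0·0 + 1·-5 = -5
  a_3 = 0·-5 + 1·0 = 0
  a_4 = 0·0 + 1·-5 = -5
  a_5 = 0·-5 + 1·0 = 0
  a_6 = 0·0 + 1·-5 = -5
  a_7 = 0·-5 + 1·0 = 0
  a_8 = 0·0 + 1·-5 = -5
  a_9 = 0·-5 + 1·0 = 0

0,1 ; 0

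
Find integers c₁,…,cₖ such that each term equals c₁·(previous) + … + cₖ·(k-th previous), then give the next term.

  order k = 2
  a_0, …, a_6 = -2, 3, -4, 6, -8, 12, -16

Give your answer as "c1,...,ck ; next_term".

0,2 ; 24

  a_2 = 0·3 + 2·-2 = -4
  a_3 = 0·-4 + 2·3 = 6
  a_4 = 0·6 + 2·-4 = -8
  a_5 = 0·-8 + 2·6 = 12
  a_6 = 0·12 + 2·-8 = -16
  a_7 = 0·-16 + 2·12 = 24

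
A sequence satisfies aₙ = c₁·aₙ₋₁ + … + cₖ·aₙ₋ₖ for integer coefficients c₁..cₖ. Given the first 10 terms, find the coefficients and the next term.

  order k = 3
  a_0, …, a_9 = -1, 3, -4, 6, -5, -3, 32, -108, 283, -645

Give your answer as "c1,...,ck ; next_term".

-3,-1,3 ; 1328

  a_3 = -3·-4 + -1·3 + 3·-1 = 6
  a_4 = -3·6 + -1·-4 + 3·3 = -5
  a_5 = -3·-5 + -1·6 + 3·-4 = -3
  a_6 = -3·-3 + -1·-5 + 3·6 = 32
  a_7 = -3·32 + -1·-3 + 3·-5 = -108
  a_8 = -3·-108 + -1·32 + 3·-3 = 283
  a_9 = -3·283 + -1·-108 + 3·32 = -645
  a_10 = -3·-645 + -1·283 + 3·-108 = 1328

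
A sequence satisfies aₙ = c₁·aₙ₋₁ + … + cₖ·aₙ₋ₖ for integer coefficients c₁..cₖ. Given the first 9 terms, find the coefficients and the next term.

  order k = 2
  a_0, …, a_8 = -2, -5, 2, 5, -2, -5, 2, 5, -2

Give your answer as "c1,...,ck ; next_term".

0,-1 ; -5

  a_2 = 0·-5 + -1·-2 = 2
  a_3 = 0·2 + -1·-5 = 5
  a_4 = 0·5 + -1·2 = -2
  a_5 = 0·-2 + -1·5 = -5
  a_6 = 0·-5 + -1·-2 = 2
  a_7 = 0·2 + -1·-5 = 5
  a_8 = 0·5 + -1·2 = -2
  a_9 = 0·-2 + -1·5 = -5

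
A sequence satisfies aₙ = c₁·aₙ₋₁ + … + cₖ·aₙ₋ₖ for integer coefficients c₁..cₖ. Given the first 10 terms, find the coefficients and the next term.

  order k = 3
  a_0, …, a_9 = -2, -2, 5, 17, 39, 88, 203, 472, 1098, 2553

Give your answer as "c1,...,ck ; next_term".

  a_3 = 3·5 + -2·-2 + 1·-2 = 17
  a_4 = 3·17 + -2·5 + 1·-2 = 39
  a_5 = 3·39 + -2·17 + 1·5 = 88
  a_6 = 3·88 + -2·39 + 1·17 = 203
  a_7 = 3·203 + -2·88 + 1·39 = 472
  a_8 = 3·472 + -2·203 + 1·88 = 1098
  a_9 = 3·1098 + -2·472 + 1·203 = 2553
  a_10 = 3·2553 + -2·1098 + 1·472 = 5935

3,-2,1 ; 5935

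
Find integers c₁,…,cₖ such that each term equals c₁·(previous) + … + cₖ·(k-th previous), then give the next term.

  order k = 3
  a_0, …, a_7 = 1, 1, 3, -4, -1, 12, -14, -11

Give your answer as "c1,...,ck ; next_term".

  a_3 = -1·3 + -2·1 + 1·1 = -4
  a_4 = -1·-4 + -2·3 + 1·1 = -1
  a_5 = -1·-1 + -2·-4 + 1·3 = 12
  a_6 = -1·12 + -2·-1 + 1·-4 = -14
  a_7 = -1·-14 + -2·12 + 1·-1 = -11
  a_8 = -1·-11 + -2·-14 + 1·12 = 51

-1,-2,1 ; 51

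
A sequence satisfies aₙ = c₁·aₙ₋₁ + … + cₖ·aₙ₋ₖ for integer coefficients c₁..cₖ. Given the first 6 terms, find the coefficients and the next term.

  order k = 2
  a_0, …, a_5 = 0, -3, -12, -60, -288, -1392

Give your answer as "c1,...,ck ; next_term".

  a_2 = 4·-3 + 4·0 = -12
  a_3 = 4·-12 + 4·-3 = -60
  a_4 = 4·-60 + 4·-12 = -288
  a_5 = 4·-288 + 4·-60 = -1392
  a_6 = 4·-1392 + 4·-288 = -6720

4,4 ; -6720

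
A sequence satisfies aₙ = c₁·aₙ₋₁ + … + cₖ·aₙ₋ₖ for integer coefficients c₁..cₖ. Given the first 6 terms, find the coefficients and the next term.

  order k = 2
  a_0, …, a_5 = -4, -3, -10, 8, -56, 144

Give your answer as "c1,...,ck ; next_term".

-2,4 ; -512

  a_2 = -2·-3 + 4·-4 = -10
  a_3 = -2·-10 + 4·-3 = 8
  a_4 = -2·8 + 4·-10 = -56
  a_5 = -2·-56 + 4·8 = 144
  a_6 = -2·144 + 4·-56 = -512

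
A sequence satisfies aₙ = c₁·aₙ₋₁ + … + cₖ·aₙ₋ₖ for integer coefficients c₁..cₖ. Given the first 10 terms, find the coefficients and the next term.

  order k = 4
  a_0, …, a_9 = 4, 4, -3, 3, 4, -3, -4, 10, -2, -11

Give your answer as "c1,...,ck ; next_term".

-1,-1,0,1 ; 9

  a_4 = -1·3 + -1·-3 + 0·4 + 1·4 = 4
  a_5 = -1·4 + -1·3 + 0·-3 + 1·4 = -3
  a_6 = -1·-3 + -1·4 + 0·3 + 1·-3 = -4
  a_7 = -1·-4 + -1·-3 + 0·4 + 1·3 = 10
  a_8 = -1·10 + -1·-4 + 0·-3 + 1·4 = -2
  a_9 = -1·-2 + -1·10 + 0·-4 + 1·-3 = -11
  a_10 = -1·-11 + -1·-2 + 0·10 + 1·-4 = 9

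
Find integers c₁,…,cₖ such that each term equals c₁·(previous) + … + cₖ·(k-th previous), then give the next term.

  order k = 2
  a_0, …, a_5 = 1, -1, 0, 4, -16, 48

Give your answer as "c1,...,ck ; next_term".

  a_2 = -4·-1 + -4·1 = 0
  a_3 = -4·0 + -4·-1 = 4
  a_4 = -4·4 + -4·0 = -16
  a_5 = -4·-16 + -4·4 = 48
  a_6 = -4·48 + -4·-16 = -128

-4,-4 ; -128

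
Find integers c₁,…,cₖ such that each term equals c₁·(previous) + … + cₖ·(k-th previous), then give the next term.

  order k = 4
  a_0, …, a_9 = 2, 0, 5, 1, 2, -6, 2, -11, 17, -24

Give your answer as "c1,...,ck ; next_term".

  a_4 = -1·1 + 1·5 + -1·0 + -1·2 = 2
  a_5 = -1·2 + 1·1 + -1·5 + -1·0 = -6
  a_6 = -1·-6 + 1·2 + -1·1 + -1·5 = 2
  a_7 = -1·2 + 1·-6 + -1·2 + -1·1 = -11
  a_8 = -1·-11 + 1·2 + -1·-6 + -1·2 = 17
  a_9 = -1·17 + 1·-11 + -1·2 + -1·-6 = -24
  a_10 = -1·-24 + 1·17 + -1·-11 + -1·2 = 50

-1,1,-1,-1 ; 50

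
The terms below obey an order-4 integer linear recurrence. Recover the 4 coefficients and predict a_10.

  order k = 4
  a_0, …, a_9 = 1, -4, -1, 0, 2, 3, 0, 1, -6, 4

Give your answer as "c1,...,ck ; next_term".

  a_4 = -1·0 + 1·-1 + -1·-4 + -1·1 = 2
  a_5 = -1·2 + 1·0 + -1·-1 + -1·-4 = 3
  a_6 = -1·3 + 1·2 + -1·0 + -1·-1 = 0
  a_7 = -1·0 + 1·3 + -1·2 + -1·0 = 1
  a_8 = -1·1 + 1·0 + -1·3 + -1·2 = -6
  a_9 = -1·-6 + 1·1 + -1·0 + -1·3 = 4
  a_10 = -1·4 + 1·-6 + -1·1 + -1·0 = -11

-1,1,-1,-1 ; -11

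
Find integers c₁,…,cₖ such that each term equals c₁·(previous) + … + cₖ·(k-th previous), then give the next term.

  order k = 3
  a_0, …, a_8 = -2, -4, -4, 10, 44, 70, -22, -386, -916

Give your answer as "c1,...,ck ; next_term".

  a_3 = 2·-4 + -3·-4 + -3·-2 = 10
  a_4 = 2·10 + -3·-4 + -3·-4 = 44
  a_5 = 2·44 + -3·10 + -3·-4 = 70
  a_6 = 2·70 + -3·44 + -3·10 = -22
  a_7 = 2·-22 + -3·70 + -3·44 = -386
  a_8 = 2·-386 + -3·-22 + -3·70 = -916
  a_9 = 2·-916 + -3·-386 + -3·-22 = -608

2,-3,-3 ; -608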